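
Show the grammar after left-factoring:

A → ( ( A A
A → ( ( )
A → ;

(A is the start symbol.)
Left-factoring transforms A → αβ₁ | αβ₂ into A → αA' and A' → β₁ | β₂
(α is the longest common prefix among the alternatives). Repeat until
no nonterminal has two alternatives with a common prefix.

Round 1: A has alternatives sharing prefix '( ('. Introduce A': A → ( ( A'
  Add: A' → A A
  Add: A' → )

No remaining common prefixes — done.

Resulting grammar:
A → ( ( A'
A' → A A
A' → )
A → ;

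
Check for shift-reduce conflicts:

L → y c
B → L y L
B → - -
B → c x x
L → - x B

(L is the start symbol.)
No shift-reduce conflicts

A shift-reduce conflict occurs when an LR(0) state has both:
  - a complete (reduce) item [A → α .] (dot at the end), and
  - a shift item [B → β . c γ] (dot before a terminal).

Augment with L' → L and build the canonical LR(0) collection (I0 = CLOSURE({[L' → . L]}), then GOTO on every symbol after a dot until no new states appear). It has 15 states:
  I0: { [L → . - x B], [L → . y c], [L' → . L] }  — shift
  I1: { [L → - . x B] }  — shift
  I2: { [L' → L .] }  — accept
  I3: { [L → y . c] }  — shift
  I4: { [L → y c .] }  — reduce
  I5: { [B → . - -], [B → . L y L], [B → . c x x], [L → - x . B], [L → . - x B], [L → . y c] }  — shift
  I6: { [B → - . -], [L → - . x B] }  — shift
  I7: { [L → - x B .] }  — reduce
  I8: { [B → L . y L] }  — shift
  I9: { [B → c . x x] }  — shift
  I10: { [B → c x . x] }  — shift
  I11: { [B → c x x .] }  — reduce
  I12: { [B → L y . L], [L → . - x B], [L → . y c] }  — shift
  I13: { [B → L y L .] }  — reduce
  I14: { [B → - - .] }  — reduce

No state contains both a complete item and a shift item.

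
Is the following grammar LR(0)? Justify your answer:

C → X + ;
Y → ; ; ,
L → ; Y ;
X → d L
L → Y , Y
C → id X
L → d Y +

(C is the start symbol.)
Yes, the grammar is LR(0)

A grammar is LR(0) if no state in the canonical LR(0) collection has:
  - both a shift item (dot before a terminal) and a complete item (shift-reduce conflict), or
  - two or more complete items (reduce-reduce conflict; the accept item [C' → C .] counts as a complete item here).

Augment with C' → C and build the canonical LR(0) collection (I0 = CLOSURE({[C' → . C]}), then GOTO on every symbol after a dot until no new states appear). It has 22 states:
  I0: { [C → . X + ;], [C → . id X], [C' → . C], [X → . d L] }  — shift
  I1: { [C' → C .] }  — accept
  I2: { [C → X . + ;] }  — shift
  I3: { [L → . ; Y ;], [L → . Y , Y], [L → . d Y +], [X → d . L], [Y → . ; ; ,] }  — shift
  I4: { [C → id . X], [X → . d L] }  — shift
  I5: { [C → id X .] }  — reduce
  I6: { [L → ; . Y ;], [Y → . ; ; ,], [Y → ; . ; ,] }  — shift
  I7: { [X → d L .] }  — reduce
  I8: { [L → Y . , Y] }  — shift
  I9: { [L → d . Y +], [Y → . ; ; ,] }  — shift
  I10: { [Y → ; . ; ,] }  — shift
  I11: { [L → d Y . +] }  — shift
  I12: { [L → d Y + .] }  — reduce
  I13: { [Y → ; ; . ,] }  — shift
  I14: { [Y → ; ; , .] }  — reduce
  I15: { [L → Y , . Y], [Y → . ; ; ,] }  — shift
  I16: { [L → Y , Y .] }  — reduce
  I17: { [Y → ; . ; ,], [Y → ; ; . ,] }  — shift
  I18: { [L → ; Y . ;] }  — shift
  I19: { [L → ; Y ; .] }  — reduce
  I20: { [C → X + . ;] }  — shift
  I21: { [C → X + ; .] }  — reduce

Every state is either a pure shift/goto state or contains exactly one complete item and nothing to shift — no conflicts. The grammar is LR(0).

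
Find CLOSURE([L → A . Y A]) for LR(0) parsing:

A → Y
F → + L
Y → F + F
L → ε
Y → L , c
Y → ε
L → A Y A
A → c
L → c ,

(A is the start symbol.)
{ [A → . Y], [A → . c], [F → . + L], [L → . A Y A], [L → . c ,], [L → .], [L → A . Y A], [Y → . F + F], [Y → . L , c], [Y → .] }

To compute CLOSURE, for each item [A → α.Bβ] where B is a non-terminal, add [B → .γ] for all productions B → γ; repeat for the newly added items until nothing changes.

Start with: [L → A . Y A]
  [L → A . Y A] has the dot before Y: add [Y → . F + F], [Y → . L , c], [Y → .]
  [Y → . F + F] has the dot before F: add [F → . + L]
  [Y → . L , c] has the dot before L: add [L → .], [L → . A Y A], [L → . c ,]
  [L → . A Y A] has the dot before A: add [A → . Y], [A → . c]
No further items can be added.

CLOSURE = { [A → . Y], [A → . c], [F → . + L], [L → . A Y A], [L → . c ,], [L → .], [L → A . Y A], [Y → . F + F], [Y → . L , c], [Y → .] }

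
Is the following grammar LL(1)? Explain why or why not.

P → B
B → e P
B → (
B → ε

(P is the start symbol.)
Yes, the grammar is LL(1).

Relevant sets:
  FOLLOW(B) = { $ }

For B:
  PREDICT(B → e P) = { 'e' }
  PREDICT(B → '(') = { '(' }
  PREDICT(B → ε) = { $ }
P has a single production, so nothing to check there.

All predict sets are disjoint. The grammar IS LL(1).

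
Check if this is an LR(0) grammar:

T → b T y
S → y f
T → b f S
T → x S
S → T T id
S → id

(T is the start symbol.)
Yes, the grammar is LR(0)

Augment with T' → T and build the canonical LR(0) collection (I0 = CLOSURE({[T' → . T]}), then GOTO on every symbol after a dot until no new states appear). It has 15 states:
  I0: { [T → . b T y], [T → . b f S], [T → . x S], [T' → . T] }  — shift
  I1: { [T' → T .] }  — accept
  I2: { [T → . b T y], [T → . b f S], [T → . x S], [T → b . T y], [T → b . f S] }  — shift
  I3: { [S → . T T id], [S → . id], [S → . y f], [T → . b T y], [T → . b f S], [T → . x S], [T → x . S] }  — shift
  I4: { [T → x S .] }  — reduce
  I5: { [S → T . T id], [T → . b T y], [T → . b f S], [T → . x S] }  — shift
  I6: { [S → id .] }  — reduce
  I7: { [S → y . f] }  — shift
  I8: { [S → y f .] }  — reduce
  I9: { [S → T T . id] }  — shift
  I10: { [S → T T id .] }  — reduce
  I11: { [T → b T . y] }  — shift
  I12: { [S → . T T id], [S → . id], [S → . y f], [T → . b T y], [T → . b f S], [T → . x S], [T → b f . S] }  — shift
  I13: { [T → b f S .] }  — reduce
  I14: { [T → b T y .] }  — reduce

Every state is either a pure shift/goto state or contains exactly one complete item and nothing to shift — no conflicts. The grammar is LR(0).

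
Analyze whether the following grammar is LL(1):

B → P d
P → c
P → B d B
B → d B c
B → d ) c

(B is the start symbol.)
Relevant sets:
  FIRST(P) = { 'c', 'd' }
  FIRST(B) = { 'c', 'd' }

For B:
  PREDICT(B → P d) = { 'c', 'd' }
  PREDICT(B → d B c) = { 'd' }
  PREDICT(B → d ')' c) = { 'd' }
For P:
  PREDICT(P → c) = { 'c' }
  PREDICT(P → B d B) = { 'c', 'd' }

Conflict found: Predict set conflict for B: { 'd' }
The grammar is NOT LL(1).

Answer: No. Predict set conflict for B: { 'd' }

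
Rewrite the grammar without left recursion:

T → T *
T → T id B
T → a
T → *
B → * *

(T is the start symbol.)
T is directly left-recursive. The standard transformation for
  A → A α₁ | ... | A α_m | β₁ | ... | β_n
is
  A  → β₁ A' | ... | β_n A'
  A' → α₁ A' | ... | α_m A' | ε

T → a becomes T → a T'
T → * becomes T → * T'
T → T * becomes T' → * T'
T → T id B becomes T' → id B T'
Add T' → ε

Productions for other non-terminals are unchanged:
  B → * *

Resulting grammar:
T → a T'
T → * T'
T' → * T'
T' → id B T'
T' → ε
B → * *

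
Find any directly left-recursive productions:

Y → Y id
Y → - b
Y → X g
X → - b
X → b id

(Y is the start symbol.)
Y → Y id: LEFT RECURSIVE (starts with Y)
Y → - b: starts with '-'
Y → X g: starts with X
X → - b: starts with '-'
X → b id: starts with b

The grammar has direct left recursion on: Y.

Answer: Yes, Y is left-recursive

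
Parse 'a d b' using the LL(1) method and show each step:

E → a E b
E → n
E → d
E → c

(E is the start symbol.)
LL(1) parsing maintains a stack (initially the start symbol over $) and the input. At each step: if the stack top is a terminal, match it against the current input token; if it is a non-terminal N, replace it with the RHS of M[N, lookahead] (the unique production whose predict set contains the lookahead).

Stack is shown with the top on the left.

Stack    Input    Action
------------------------
E $      a d b $  output E → a E b
a E b $  a d b $  match 'a'
E b $    d b $    output E → d
d b $    d b $    match 'd'
b $      b $      match 'b'
$        $        accept

The string is accepted.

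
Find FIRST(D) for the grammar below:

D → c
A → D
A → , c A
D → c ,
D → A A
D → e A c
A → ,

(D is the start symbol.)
FIRST sets of the other non-terminals involved (by the same procedure, iterated to a fixed point):
  FIRST(A) = { ',', 'c', 'e' }

From D → c:
  - c is a terminal: add 'c' and stop
From D → c ,:
  - c is a terminal: add 'c' and stop
From D → A A:
  - A is a non-terminal: add FIRST(A) \ {ε} = { ',', 'c', 'e' }
    A is not nullable, so stop
From D → e A c:
  - e is a terminal: add 'e' and stop

Collecting: FIRST(D) = { ',', 'c', 'e' }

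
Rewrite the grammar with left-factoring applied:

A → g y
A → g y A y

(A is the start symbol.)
A → g y A'
A' → ε
A' → A y

Left-factoring transforms A → αβ₁ | αβ₂ into A → αA' and A' → β₁ | β₂
(α is the longest common prefix among the alternatives). Repeat until
no nonterminal has two alternatives with a common prefix.

Round 1: A has alternatives sharing prefix 'g y'. Introduce A': A → g y A'
  Add: A' → ε
  Add: A' → A y

No remaining common prefixes — done.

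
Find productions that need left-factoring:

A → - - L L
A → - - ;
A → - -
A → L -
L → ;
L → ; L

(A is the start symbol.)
Yes, A has productions with common prefix '- -'; L has productions with common prefix ';'

Left-factoring is needed when two productions for the same non-terminal
share a common prefix on the right-hand side.

Productions for A:
  A → - - L L
  A → - - ;
  A → - -
  A → L -
Productions for L:
  L → ;
  L → ; L

Found common prefix '- -' in productions for A
Found common prefix ';' in productions for L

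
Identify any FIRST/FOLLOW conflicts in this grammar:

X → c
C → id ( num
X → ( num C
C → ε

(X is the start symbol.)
No FIRST/FOLLOW conflicts.

Nullable non-terminals: C.

C: nullable alternative(s) C → ε; FOLLOW(C) = { $ }
  C → id ( num: FIRST \ {ε} = { 'id' } — disjoint from FOLLOW(C)
  C → ε: FIRST \ {ε} = { } — this is the only nullable alternative, skip

X has no nullable alternative, so no FIRST/FOLLOW check is needed there.

No FIRST/FOLLOW conflicts found.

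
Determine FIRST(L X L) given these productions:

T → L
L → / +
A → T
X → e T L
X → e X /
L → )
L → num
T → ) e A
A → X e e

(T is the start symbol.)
FIRST sets of the non-terminals involved (from the grammar, by fixed-point iteration):
  FIRST(L) = { ')', '/', 'num' }

To compute FIRST(L X L), process the symbols left to right:
Symbol L is a non-terminal. Add FIRST(L) \ {ε} = { ')', '/', 'num' }
L is not nullable (ε ∉ FIRST(L)), so stop here.
FIRST(L X L) = { ')', '/', 'num' }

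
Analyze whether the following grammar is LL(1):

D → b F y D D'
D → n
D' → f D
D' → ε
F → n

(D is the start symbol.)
No. Predict set conflict for D': { 'f' }

Relevant sets:
  FOLLOW(D') = { $, 'f' }

For D:
  PREDICT(D → b F y D D') = { 'b' }
  PREDICT(D → n) = { 'n' }
For D':
  PREDICT(D' → f D) = { 'f' }
  PREDICT(D' → ε) = { $, 'f' }
F has a single production, so nothing to check there.

Conflict found: Predict set conflict for D': { 'f' }
The grammar is NOT LL(1).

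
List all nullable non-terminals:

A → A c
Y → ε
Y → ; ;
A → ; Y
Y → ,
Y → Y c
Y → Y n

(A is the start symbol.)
A non-terminal is nullable if it can derive ε (the empty string): either it has an ε-production, or it has a production whose right-hand side consists entirely of nullable non-terminals.

ε-productions: Y → ε
So Y is immediately nullable.
No further non-terminal can be added: every production for the remaining non-terminals contains a terminal or a non-nullable non-terminal.
Nullable = { 'Y' }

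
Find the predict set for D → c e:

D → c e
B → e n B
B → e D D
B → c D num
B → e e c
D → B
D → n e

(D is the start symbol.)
PREDICT(D → c e) = (FIRST(RHS) \ {ε}) ∪ (FOLLOW(D) if ε ∈ FIRST(RHS), i.e. RHS ⇒* ε)
FIRST(c e) = { 'c' }
ε ∉ FIRST(c e), so FOLLOW(D) is not added.
PREDICT(D → c e) = { 'c' }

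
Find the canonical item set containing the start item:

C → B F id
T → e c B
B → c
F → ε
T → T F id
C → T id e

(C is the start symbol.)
{ [B → . c], [C → . B F id], [C → . T id e], [C' → . C], [T → . T F id], [T → . e c B] }

First, augment the grammar with C' → C
I₀ = CLOSURE({ [C' → . C] }):
  [C' → . C] has the dot before C: add [C → . B F id], [C → . T id e]
  [C → . B F id] has the dot before B: add [B → . c]
  [C → . T id e] has the dot before T: add [T → . e c B], [T → . T F id]
No further items can be added.

I₀ = { [B → . c], [C → . B F id], [C → . T id e], [C' → . C], [T → . T F id], [T → . e c B] }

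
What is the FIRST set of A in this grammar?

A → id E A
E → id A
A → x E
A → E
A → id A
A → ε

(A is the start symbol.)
To compute FIRST(A), examine every production with A on the left-hand side, reading each right-hand side left to right until a non-nullable symbol is reached.

FIRST sets of the other non-terminals involved (by the same procedure, iterated to a fixed point):
  FIRST(E) = { 'id' }

From A → id E A:
  - id is a terminal: add 'id' and stop
From A → x E:
  - x is a terminal: add 'x' and stop
From A → E:
  - E is a non-terminal: add FIRST(E) \ {ε} = { 'id' }
    E is not nullable, so stop
From A → id A:
  - id is a terminal: add 'id' and stop
From A → ε:
  - ε-production, so ε ∈ FIRST(A)

Collecting: FIRST(A) = { 'id', 'x', ε }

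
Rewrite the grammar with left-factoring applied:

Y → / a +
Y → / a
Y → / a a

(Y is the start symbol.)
Left-factoring transforms A → αβ₁ | αβ₂ into A → αA' and A' → β₁ | β₂
(α is the longest common prefix among the alternatives). Repeat until
no nonterminal has two alternatives with a common prefix.

Round 1: Y has alternatives sharing prefix '/ a'. Introduce Y': Y → / a Y'
  Add: Y' → +
  Add: Y' → ε
  Add: Y' → a

No remaining common prefixes — done.

Resulting grammar:
Y → / a Y'
Y' → +
Y' → ε
Y' → a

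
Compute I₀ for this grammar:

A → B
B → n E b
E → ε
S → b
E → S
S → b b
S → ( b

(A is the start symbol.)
First, augment the grammar with A' → A
I₀ = CLOSURE({ [A' → . A] }):
  [A' → . A] has the dot before A: add [A → . B]
  [A → . B] has the dot before B: add [B → . n E b]
No further items can be added.

I₀ = { [A → . B], [A' → . A], [B → . n E b] }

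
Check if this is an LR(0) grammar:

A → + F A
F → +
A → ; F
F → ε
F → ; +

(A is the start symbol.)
A grammar is LR(0) if no state in the canonical LR(0) collection has:
  - both a shift item (dot before a terminal) and a complete item (shift-reduce conflict), or
  - two or more complete items (reduce-reduce conflict; the accept item [A' → A .] counts as a complete item here).

Augment with A' → A and build the canonical LR(0) collection (I0 = CLOSURE({[A' → . A]}), then GOTO on every symbol after a dot until no new states appear). It has 10 states:
  I0: { [A → . + F A], [A → . ; F], [A' → . A] }  — shift
  I1: { [A → + . F A], [F → . +], [F → . ; +], [F → .] }  — shift, reduce
  I2: { [A → ; . F], [F → . +], [F → . ; +], [F → .] }  — shift, reduce
  I3: { [A' → A .] }  — accept
  I4: { [F → + .] }  — reduce
  I5: { [F → ; . +] }  — shift
  I6: { [A → ; F .] }  — reduce
  I7: { [F → ; + .] }  — reduce
  I8: { [A → + F . A], [A → . + F A], [A → . ; F] }  — shift
  I9: { [A → + F A .] }  — reduce

Conflict in state I1:
  Shift-reduce conflict between [F → .] and [F → . +]
So the grammar is NOT LR(0).

Answer: No. Shift-reduce conflict between [F → .] and [F → . +]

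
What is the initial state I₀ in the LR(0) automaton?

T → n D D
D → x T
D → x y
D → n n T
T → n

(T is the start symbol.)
First, augment the grammar with T' → T
I₀ = CLOSURE({ [T' → . T] }):
  [T' → . T] has the dot before T: add [T → . n D D], [T → . n]
No further items can be added.

I₀ = { [T → . n D D], [T → . n], [T' → . T] }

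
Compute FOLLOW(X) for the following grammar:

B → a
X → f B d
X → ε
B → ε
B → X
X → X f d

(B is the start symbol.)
{ $, 'd', 'f' }

To compute FOLLOW(X), find every occurrence of X on a right-hand side N → α X β: add FIRST(β) \ {ε}, and if β is empty or nullable also add FOLLOW(N). Iterate to a fixed point.

In B → X: X is at the end, add FOLLOW(B)
In X → X f d: X is followed by f d, add FIRST(f d) \ {ε} = { 'f' }

The FOLLOW sets referred to above (computed the same way, to a fixed point):
  FOLLOW(B) = { $, 'd' }

Taking the union: FOLLOW(X) = { $, 'd', 'f' }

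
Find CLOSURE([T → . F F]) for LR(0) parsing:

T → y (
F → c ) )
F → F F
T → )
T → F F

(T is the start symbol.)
To compute CLOSURE, for each item [A → α.Bβ] where B is a non-terminal, add [B → .γ] for all productions B → γ; repeat for the newly added items until nothing changes.

Start with: [T → . F F]
  [T → . F F] has the dot before F: add [F → . c ) )], [F → . F F]
No further items can be added.

CLOSURE = { [F → . F F], [F → . c ) )], [T → . F F] }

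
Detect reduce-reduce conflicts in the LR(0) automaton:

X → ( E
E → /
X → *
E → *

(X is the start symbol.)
No reduce-reduce conflicts

Augment with X' → X and build the canonical LR(0) collection (I0 = CLOSURE({[X' → . X]}), then GOTO on every symbol after a dot until no new states appear). It has 7 states:
  I0: { [X → . ( E], [X → . *], [X' → . X] }  — shift
  I1: { [E → . *], [E → . /], [X → ( . E] }  — shift
  I2: { [X → * .] }  — reduce
  I3: { [X' → X .] }  — accept
  I4: { [E → * .] }  — reduce
  I5: { [E → / .] }  — reduce
  I6: { [X → ( E .] }  — reduce

No state contains more than one complete item.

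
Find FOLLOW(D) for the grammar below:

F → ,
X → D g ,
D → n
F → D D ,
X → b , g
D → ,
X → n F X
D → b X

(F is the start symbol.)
In X → D g ,: D is followed by g ',', add FIRST(g ',') \ {ε} = { 'g' }
In F → D D ,: D is followed by D ',', add FIRST(D ',') \ {ε} = { ',', 'b', 'n' }
In F → D D ,: D is followed by ',', add FIRST(',') \ {ε} = { ',' }

Taking the union: FOLLOW(D) = { ',', 'b', 'g', 'n' }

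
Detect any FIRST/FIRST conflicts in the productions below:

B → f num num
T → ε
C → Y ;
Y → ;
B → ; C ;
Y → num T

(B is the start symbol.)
A FIRST/FIRST conflict occurs when two productions N → α and N → β for the same non-terminal have FIRST(α) ∩ FIRST(β) ≠ ∅ (with ε ∈ FIRST of a nullable right-hand side, so two nullable alternatives also conflict).

Productions for B:
  B → f num num: FIRST = { 'f' }
  B → ; C ;: FIRST = { ';' }
Productions for Y:
  Y → ;: FIRST = { ';' }
  Y → num T: FIRST = { 'num' }
T, C have only one production, so no FIRST/FIRST conflict is possible there.

All alternatives of each non-terminal have pairwise disjoint FIRST sets.

Answer: No FIRST/FIRST conflicts.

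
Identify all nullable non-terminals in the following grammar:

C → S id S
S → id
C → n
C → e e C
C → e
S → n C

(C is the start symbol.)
None

There are no ε-productions, so no non-terminal can derive ε.
No non-terminals are nullable.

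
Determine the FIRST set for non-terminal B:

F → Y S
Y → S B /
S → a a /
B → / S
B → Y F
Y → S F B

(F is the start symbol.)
To compute FIRST(B), examine every production with B on the left-hand side, reading each right-hand side left to right until a non-nullable symbol is reached.

FIRST sets of the other non-terminals involved (by the same procedure, iterated to a fixed point):
  FIRST(Y) = { 'a' }

From B → / S:
  - '/' is a terminal: add '/' and stop
From B → Y F:
  - Y is a non-terminal: add FIRST(Y) \ {ε} = { 'a' }
    Y is not nullable, so stop

Collecting: FIRST(B) = { '/', 'a' }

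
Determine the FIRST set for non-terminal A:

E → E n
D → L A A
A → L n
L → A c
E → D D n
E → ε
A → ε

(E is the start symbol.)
FIRST sets of the other non-terminals involved (by the same procedure, iterated to a fixed point):
  FIRST(L) = { 'c' }

From A → L n:
  - L is a non-terminal: add FIRST(L) \ {ε} = { 'c' }
    L is not nullable, so stop
From A → ε:
  - ε-production, so ε ∈ FIRST(A)

Collecting: FIRST(A) = { 'c', ε }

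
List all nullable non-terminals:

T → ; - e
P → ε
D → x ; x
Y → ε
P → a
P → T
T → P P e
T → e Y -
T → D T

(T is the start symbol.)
ε-productions: P → ε, Y → ε
So P, Y are immediately nullable.
No further non-terminal can be added: every production for the remaining non-terminals contains a terminal or a non-nullable non-terminal.
Nullable = { 'P', 'Y' }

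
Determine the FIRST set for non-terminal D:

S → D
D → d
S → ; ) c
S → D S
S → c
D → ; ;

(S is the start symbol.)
{ ';', 'd' }

From D → d:
  - d is a terminal: add 'd' and stop
From D → ; ;:
  - ';' is a terminal: add ';' and stop

Collecting: FIRST(D) = { ';', 'd' }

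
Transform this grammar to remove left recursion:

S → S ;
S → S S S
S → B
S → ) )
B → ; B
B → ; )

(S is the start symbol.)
S → B S'
S → ) ) S'
S' → ; S'
S' → S S S'
S' → ε
B → ; B
B → ; )

S is directly left-recursive. The standard transformation for
  A → A α₁ | ... | A α_m | β₁ | ... | β_n
is
  A  → β₁ A' | ... | β_n A'
  A' → α₁ A' | ... | α_m A' | ε

S → B becomes S → B S'
S → ) ) becomes S → ) ) S'
S → S ; becomes S' → ; S'
S → S S S becomes S' → S S S'
Add S' → ε

Productions for other non-terminals are unchanged:
  B → ; B
  B → ; )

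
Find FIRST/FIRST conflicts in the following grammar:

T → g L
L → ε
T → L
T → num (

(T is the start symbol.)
A FIRST/FIRST conflict occurs when two productions N → α and N → β for the same non-terminal have FIRST(α) ∩ FIRST(β) ≠ ∅ (with ε ∈ FIRST of a nullable right-hand side, so two nullable alternatives also conflict).

FIRST sets of the non-terminals at (or reachable through a nullable prefix from) the front of some alternative:
  FIRST(L) = { ε }

Productions for T:
  T → g L: FIRST = { 'g' }
  T → L: FIRST = { ε }
  T → num (: FIRST = { 'num' }
L has only one production, so no FIRST/FIRST conflict is possible there.

All alternatives of each non-terminal have pairwise disjoint FIRST sets.

Answer: No FIRST/FIRST conflicts.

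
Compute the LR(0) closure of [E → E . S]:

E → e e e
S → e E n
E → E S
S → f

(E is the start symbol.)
To compute CLOSURE, for each item [A → α.Bβ] where B is a non-terminal, add [B → .γ] for all productions B → γ; repeat for the newly added items until nothing changes.

Start with: [E → E . S]
  [E → E . S] has the dot before S: add [S → . e E n], [S → . f]
No further items can be added.

CLOSURE = { [E → E . S], [S → . e E n], [S → . f] }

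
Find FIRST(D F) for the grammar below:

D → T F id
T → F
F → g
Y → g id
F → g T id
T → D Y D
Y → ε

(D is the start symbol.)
FIRST sets of the non-terminals involved (from the grammar, by fixed-point iteration):
  FIRST(D) = { 'g' }

To compute FIRST(D F), process the symbols left to right:
Symbol D is a non-terminal. Add FIRST(D) \ {ε} = { 'g' }
D is not nullable (ε ∉ FIRST(D)), so stop here.
FIRST(D F) = { 'g' }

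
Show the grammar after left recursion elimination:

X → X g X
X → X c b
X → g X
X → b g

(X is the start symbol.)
X is directly left-recursive. The standard transformation for
  A → A α₁ | ... | A α_m | β₁ | ... | β_n
is
  A  → β₁ A' | ... | β_n A'
  A' → α₁ A' | ... | α_m A' | ε

X → g X becomes X → g X X'
X → b g becomes X → b g X'
X → X g X becomes X' → g X X'
X → X c b becomes X' → c b X'
Add X' → ε

Resulting grammar:
X → g X X'
X → b g X'
X' → g X X'
X' → c b X'
X' → ε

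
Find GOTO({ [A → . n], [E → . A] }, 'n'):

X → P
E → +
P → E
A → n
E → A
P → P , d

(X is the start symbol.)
{ [A → n .] }

GOTO(I, 'n') = CLOSURE({ [A → αX.β] : [A → α.Xβ] ∈ I, X = 'n' })

Items with dot before 'n', with the dot advanced:
  [A → . n] → [A → n .]
Closure adds nothing (no advanced item has the dot before a non-terminal).

GOTO = { [A → n .] }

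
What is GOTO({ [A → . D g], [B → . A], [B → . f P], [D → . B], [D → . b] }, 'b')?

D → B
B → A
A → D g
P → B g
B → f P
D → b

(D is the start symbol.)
GOTO(I, 'b') = CLOSURE({ [A → αX.β] : [A → α.Xβ] ∈ I, X = 'b' })

Items with dot before 'b', with the dot advanced:
  [D → . b] → [D → b .]
Closure adds nothing (no advanced item has the dot before a non-terminal).

GOTO = { [D → b .] }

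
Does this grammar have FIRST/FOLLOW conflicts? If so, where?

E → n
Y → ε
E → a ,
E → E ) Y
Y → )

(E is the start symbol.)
A FIRST/FOLLOW conflict occurs when a non-terminal N has a nullable alternative N → β (β ⇒* ε) and another alternative N → α with FIRST(α) ∩ FOLLOW(N) ≠ ∅: on such a lookahead the parser cannot decide between expanding α and letting N vanish via β.

Nullable non-terminals: Y.

Y: nullable alternative(s) Y → ε; FOLLOW(Y) = { $, ')' }
  Y → ε: FIRST \ {ε} = { } — this is the only nullable alternative, skip
  Y → ): FIRST \ {ε} = { ')' } — overlaps FOLLOW(Y) on { ')' }: CONFLICT

E has no nullable alternative, so no FIRST/FOLLOW check is needed there.

So the grammar has 1 FIRST/FOLLOW conflict (marked CONFLICT above).

Answer: Yes. Y → ')' with FOLLOW(Y) on { ')' }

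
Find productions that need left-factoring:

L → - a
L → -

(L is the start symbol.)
Left-factoring is needed when two productions for the same non-terminal
share a common prefix on the right-hand side.

Productions for L:
  L → - a
  L → -

Found common prefix '-' in productions for L

Answer: Yes, L has productions with common prefix '-'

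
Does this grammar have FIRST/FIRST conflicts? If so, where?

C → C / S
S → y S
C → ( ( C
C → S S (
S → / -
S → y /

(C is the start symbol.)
Yes. C → C '/' S / C → '(' '(' C on { '(' }; C → C '/' S / C → S S '(' on { '/', 'y' }; S → y S / S → y '/' on { 'y' }

FIRST sets of the non-terminals at (or reachable through a nullable prefix from) the front of some alternative:
  FIRST(C) = { '(', '/', 'y' }
  FIRST(S) = { '/', 'y' }

Productions for C:
  C → C / S: FIRST = { '(', '/', 'y' }
  C → ( ( C: FIRST = { '(' }
  C → S S (: FIRST = { '/', 'y' }
Productions for S:
  S → y S: FIRST = { 'y' }
  S → / -: FIRST = { '/' }
  S → y /: FIRST = { 'y' }

Conflict for C: C → C / S and C → ( ( C
  Overlap: { '(' }
Conflict for C: C → C / S and C → S S (
  Overlap: { '/', 'y' }
Conflict for S: S → y S and S → y /
  Overlap: { 'y' }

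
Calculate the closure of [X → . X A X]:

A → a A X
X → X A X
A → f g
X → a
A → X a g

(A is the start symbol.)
{ [X → . X A X], [X → . a] }

To compute CLOSURE, for each item [A → α.Bβ] where B is a non-terminal, add [B → .γ] for all productions B → γ; repeat for the newly added items until nothing changes.

Start with: [X → . X A X]
  [X → . X A X] has the dot before X: add [X → . a]
No further items can be added.

CLOSURE = { [X → . X A X], [X → . a] }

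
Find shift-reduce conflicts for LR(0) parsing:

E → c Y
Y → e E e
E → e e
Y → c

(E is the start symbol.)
Augment with E' → E and build the canonical LR(0) collection (I0 = CLOSURE({[E' → . E]}), then GOTO on every symbol after a dot until no new states appear). It has 10 states:
  I0: { [E → . c Y], [E → . e e], [E' → . E] }  — shift
  I1: { [E' → E .] }  — accept
  I2: { [E → c . Y], [Y → . c], [Y → . e E e] }  — shift
  I3: { [E → e . e] }  — shift
  I4: { [E → e e .] }  — reduce
  I5: { [E → c Y .] }  — reduce
  I6: { [Y → c .] }  — reduce
  I7: { [E → . c Y], [E → . e e], [Y → e . E e] }  — shift
  I8: { [Y → e E . e] }  — shift
  I9: { [Y → e E e .] }  — reduce

No state contains both a complete item and a shift item.

Answer: No shift-reduce conflicts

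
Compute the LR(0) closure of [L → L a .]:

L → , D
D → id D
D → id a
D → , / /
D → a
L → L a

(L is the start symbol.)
Start with: [L → L a .]
The dot is at the end, so nothing is added.

CLOSURE = { [L → L a .] }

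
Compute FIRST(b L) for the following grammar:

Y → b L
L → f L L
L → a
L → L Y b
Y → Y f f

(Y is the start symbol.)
To compute FIRST(b L), process the symbols left to right:
Symbol b is a terminal. Add 'b' and stop.
FIRST(b L) = { 'b' }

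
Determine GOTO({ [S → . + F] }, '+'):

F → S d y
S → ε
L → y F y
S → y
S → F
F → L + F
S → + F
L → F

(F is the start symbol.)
{ [F → . L + F], [F → . S d y], [L → . F], [L → . y F y], [S → + . F], [S → . + F], [S → . F], [S → . y], [S → .] }

GOTO(I, '+') = CLOSURE({ [A → αX.β] : [A → α.Xβ] ∈ I, X = '+' })

Items with dot before '+', with the dot advanced:
  [S → . + F] → [S → + . F]
Closure of the advanced items:
  [S → + . F] has the dot before F: add [F → . S d y], [F → . L + F]
  [F → . S d y] has the dot before S: add [S → .], [S → . y], [S → . F], [S → . + F]
  [F → . L + F] has the dot before L: add [L → . y F y], [L → . F]

GOTO = { [F → . L + F], [F → . S d y], [L → . F], [L → . y F y], [S → + . F], [S → . + F], [S → . F], [S → . y], [S → .] }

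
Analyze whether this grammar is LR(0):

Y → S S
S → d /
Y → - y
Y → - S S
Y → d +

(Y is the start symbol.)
A grammar is LR(0) if no state in the canonical LR(0) collection has:
  - both a shift item (dot before a terminal) and a complete item (shift-reduce conflict), or
  - two or more complete items (reduce-reduce conflict; the accept item [Y' → Y .] counts as a complete item here).

Augment with Y' → Y and build the canonical LR(0) collection (I0 = CLOSURE({[Y' → . Y]}), then GOTO on every symbol after a dot until no new states appear). It has 12 states:
  I0: { [S → . d /], [Y → . - S S], [Y → . - y], [Y → . S S], [Y → . d +], [Y' → . Y] }  — shift
  I1: { [S → . d /], [Y → - . S S], [Y → - . y] }  — shift
  I2: { [S → . d /], [Y → S . S] }  — shift
  I3: { [Y' → Y .] }  — accept
  I4: { [S → d . /], [Y → d . +] }  — shift
  I5: { [Y → d + .] }  — reduce
  I6: { [S → d / .] }  — reduce
  I7: { [Y → S S .] }  — reduce
  I8: { [S → d . /] }  — shift
  I9: { [S → . d /], [Y → - S . S] }  — shift
  I10: { [Y → - y .] }  — reduce
  I11: { [Y → - S S .] }  — reduce

Every state is either a pure shift/goto state or contains exactly one complete item and nothing to shift — no conflicts. The grammar is LR(0).

Answer: Yes, the grammar is LR(0)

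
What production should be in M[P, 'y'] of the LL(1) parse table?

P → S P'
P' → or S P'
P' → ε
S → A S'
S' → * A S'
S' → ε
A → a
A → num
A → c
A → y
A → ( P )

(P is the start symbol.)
To find M[P, 'y'], we find productions for P where 'y' is in the predict set (PREDICT(N → α) = (FIRST(α) \ {ε}) ∪ (FOLLOW(N) if α ⇒* ε)).

Relevant sets:
  FIRST(S) = { '(', 'a', 'c', 'num', 'y' }

P → S P': PREDICT = { '(', 'a', 'c', 'num', 'y' }
  'y' is in predict set, so this production goes in M[P, 'y']

M[P, 'y'] = P → S P'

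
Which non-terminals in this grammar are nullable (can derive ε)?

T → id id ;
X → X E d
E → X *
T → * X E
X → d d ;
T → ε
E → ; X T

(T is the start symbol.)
A non-terminal is nullable if it can derive ε (the empty string): either it has an ε-production, or it has a production whose right-hand side consists entirely of nullable non-terminals.

ε-productions: T → ε
So T is immediately nullable.
No further non-terminal can be added: every production for the remaining non-terminals contains a terminal or a non-nullable non-terminal.
Nullable = { 'T' }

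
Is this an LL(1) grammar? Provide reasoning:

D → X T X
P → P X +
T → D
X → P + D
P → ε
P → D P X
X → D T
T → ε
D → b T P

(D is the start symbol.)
A grammar is LL(1) if for each non-terminal N with multiple productions, the predict sets of those productions are pairwise disjoint, where PREDICT(N → α) = (FIRST(α) \ {ε}) ∪ (FOLLOW(N) if α ⇒* ε).

Relevant sets:
  FIRST(X) = { '+', 'b' }
  FIRST(P) = { '+', 'b', ε }
  FIRST(D) = { '+', 'b' }
  FOLLOW(P) = { $, '+', 'b' }
  FOLLOW(T) = { $, '+', 'b' }

For D:
  PREDICT(D → X T X) = { '+', 'b' }
  PREDICT(D → b T P) = { 'b' }
For P:
  PREDICT(P → P X '+') = { '+', 'b' }
  PREDICT(P → ε) = { $, '+', 'b' }
  PREDICT(P → D P X) = { '+', 'b' }
For T:
  PREDICT(T → D) = { '+', 'b' }
  PREDICT(T → ε) = { $, '+', 'b' }
For X:
  PREDICT(X → P '+' D) = { '+', 'b' }
  PREDICT(X → D T) = { '+', 'b' }

Conflict found: Predict set conflict for D: { 'b' }
The grammar is NOT LL(1).

Answer: No. Predict set conflict for D: { 'b' }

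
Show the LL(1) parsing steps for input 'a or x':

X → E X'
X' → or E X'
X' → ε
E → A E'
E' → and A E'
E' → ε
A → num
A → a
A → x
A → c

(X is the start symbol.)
LL(1) parsing maintains a stack (initially the start symbol over $) and the input. At each step: if the stack top is a terminal, match it against the current input token; if it is a non-terminal N, replace it with the RHS of M[N, lookahead] (the unique production whose predict set contains the lookahead).

Stack is shown with the top on the left.

Stack      Input     Action
---------------------------
X $        a or x $  output X → E X'
E X' $     a or x $  output E → A E'
A E' X' $  a or x $  output A → a
a E' X' $  a or x $  match 'a'
E' X' $    or x $    output E' → ε
X' $       or x $    output X' → or E X'
or E X' $  or x $    match 'or'
E X' $     x $       output E → A E'
A E' X' $  x $       output A → x
x E' X' $  x $       match 'x'
E' X' $    $         output E' → ε
X' $       $         output X' → ε
$          $         accept

The string is accepted.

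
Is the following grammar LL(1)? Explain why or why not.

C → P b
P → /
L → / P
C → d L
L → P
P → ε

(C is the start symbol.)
Relevant sets:
  FIRST(P) = { '/', ε }
  FOLLOW(P) = { $, 'b' }
  FOLLOW(L) = { $ }

For C:
  PREDICT(C → P b) = { '/', 'b' }
  PREDICT(C → d L) = { 'd' }
For P:
  PREDICT(P → '/') = { '/' }
  PREDICT(P → ε) = { $, 'b' }
For L:
  PREDICT(L → '/' P) = { '/' }
  PREDICT(L → P) = { $, '/' }

Conflict found: Predict set conflict for L: { '/' }
The grammar is NOT LL(1).

Answer: No. Predict set conflict for L: { '/' }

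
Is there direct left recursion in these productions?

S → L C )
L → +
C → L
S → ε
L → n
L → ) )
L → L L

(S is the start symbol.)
S → L C ): starts with L
L → +: starts with '+'
C → L: starts with L
S → ε: starts with ε
L → n: starts with n
L → ) ): starts with ')'
L → L L: LEFT RECURSIVE (starts with L)

The grammar has direct left recursion on: L.

Answer: Yes, L is left-recursive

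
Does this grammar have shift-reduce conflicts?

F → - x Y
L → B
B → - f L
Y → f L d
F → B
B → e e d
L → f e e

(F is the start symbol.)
A shift-reduce conflict occurs when an LR(0) state has both:
  - a complete (reduce) item [A → α .] (dot at the end), and
  - a shift item [B → β . c γ] (dot before a terminal).

Augment with F' → F and build the canonical LR(0) collection (I0 = CLOSURE({[F' → . F]}), then GOTO on every symbol after a dot until no new states appear). It has 19 states:
  I0: { [B → . - f L], [B → . e e d], [F → . - x Y], [F → . B], [F' → . F] }  — shift
  I1: { [B → - . f L], [F → - . x Y] }  — shift
  I2: { [F → B .] }  — reduce
  I3: { [F' → F .] }  — accept
  I4: { [B → e . e d] }  — shift
  I5: { [B → e e . d] }  — shift
  I6: { [B → e e d .] }  — reduce
  I7: { [B → - f . L], [B → . - f L], [B → . e e d], [L → . B], [L → . f e e] }  — shift
  I8: { [F → - x . Y], [Y → . f L d] }  — shift
  I9: { [F → - x Y .] }  — reduce
  I10: { [B → . - f L], [B → . e e d], [L → . B], [L → . f e e], [Y → f . L d] }  — shift
  I11: { [B → - . f L] }  — shift
  I12: { [L → B .] }  — reduce
  I13: { [Y → f L . d] }  — shift
  I14: { [L → f . e e] }  — shift
  I15: { [L → f e . e] }  — shift
  I16: { [L → f e e .] }  — reduce
  I17: { [Y → f L d .] }  — reduce
  I18: { [B → - f L .] }  — reduce

No state contains both a complete item and a shift item.

Answer: No shift-reduce conflicts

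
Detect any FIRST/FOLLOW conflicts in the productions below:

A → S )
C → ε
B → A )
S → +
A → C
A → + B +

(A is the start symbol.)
A FIRST/FOLLOW conflict occurs when a non-terminal N has a nullable alternative N → β (β ⇒* ε) and another alternative N → α with FIRST(α) ∩ FOLLOW(N) ≠ ∅: on such a lookahead the parser cannot decide between expanding α and letting N vanish via β.

Nullable non-terminals: A, C.
FIRST sets used below: FIRST(S) = { '+' }, FIRST(C) = { ε }

A: nullable alternative(s) A → C; FOLLOW(A) = { $, ')' }
  A → S ): FIRST \ {ε} = { '+' } — disjoint from FOLLOW(A)
  A → C: FIRST \ {ε} = { } — this is the only nullable alternative, skip
  A → + B +: FIRST \ {ε} = { '+' } — disjoint from FOLLOW(A)
C has a nullable alternative but only one production, so nothing to check.

B, S have no nullable alternative, so no FIRST/FOLLOW check is needed there.

No FIRST/FOLLOW conflicts found.

Answer: No FIRST/FOLLOW conflicts.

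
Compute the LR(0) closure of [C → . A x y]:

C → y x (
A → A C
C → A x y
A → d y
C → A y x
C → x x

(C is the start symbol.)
{ [A → . A C], [A → . d y], [C → . A x y] }

Start with: [C → . A x y]
  [C → . A x y] has the dot before A: add [A → . A C], [A → . d y]
No further items can be added.

CLOSURE = { [A → . A C], [A → . d y], [C → . A x y] }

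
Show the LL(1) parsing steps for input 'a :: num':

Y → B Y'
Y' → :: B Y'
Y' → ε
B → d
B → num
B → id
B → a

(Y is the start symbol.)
LL(1) parsing maintains a stack (initially the start symbol over $) and the input. At each step: if the stack top is a terminal, match it against the current input token; if it is a non-terminal N, replace it with the RHS of M[N, lookahead] (the unique production whose predict set contains the lookahead).

Stack is shown with the top on the left.

Stack      Input       Action
-----------------------------
Y $        a :: num $  output Y → B Y'
B Y' $     a :: num $  output B → a
a Y' $     a :: num $  match 'a'
Y' $       :: num $    output Y' → :: B Y'
:: B Y' $  :: num $    match '::'
B Y' $     num $       output B → num
num Y' $   num $       match 'num'
Y' $       $           output Y' → ε
$          $           accept

The string is accepted.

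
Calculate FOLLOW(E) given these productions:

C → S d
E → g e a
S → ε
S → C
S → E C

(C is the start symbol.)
In S → E C: E is followed by C, add FIRST(C) \ {ε} = { 'd', 'g' }

Taking the union: FOLLOW(E) = { 'd', 'g' }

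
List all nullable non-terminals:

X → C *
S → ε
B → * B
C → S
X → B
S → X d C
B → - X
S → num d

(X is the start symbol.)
ε-productions: S → ε
So S is immediately nullable.
C → S: every symbol on the right is nullable, so C is nullable too.
No further non-terminal can be added: every production for the remaining non-terminals contains a terminal or a non-nullable non-terminal.
Nullable = { 'C', 'S' }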